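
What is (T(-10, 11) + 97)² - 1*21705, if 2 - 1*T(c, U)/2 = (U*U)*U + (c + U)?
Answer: 6547264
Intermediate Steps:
T(c, U) = 4 - 2*U - 2*c - 2*U³ (T(c, U) = 4 - 2*((U*U)*U + (c + U)) = 4 - 2*(U²*U + (U + c)) = 4 - 2*(U³ + (U + c)) = 4 - 2*(U + c + U³) = 4 + (-2*U - 2*c - 2*U³) = 4 - 2*U - 2*c - 2*U³)
(T(-10, 11) + 97)² - 1*21705 = ((4 - 2*11 - 2*(-10) - 2*11³) + 97)² - 1*21705 = ((4 - 22 + 20 - 2*1331) + 97)² - 21705 = ((4 - 22 + 20 - 2662) + 97)² - 21705 = (-2660 + 97)² - 21705 = (-2563)² - 21705 = 6568969 - 21705 = 6547264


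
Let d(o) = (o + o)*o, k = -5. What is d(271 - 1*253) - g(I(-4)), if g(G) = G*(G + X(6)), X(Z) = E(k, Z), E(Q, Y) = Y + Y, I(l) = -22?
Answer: 428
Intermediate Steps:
E(Q, Y) = 2*Y
X(Z) = 2*Z
d(o) = 2*o² (d(o) = (2*o)*o = 2*o²)
g(G) = G*(12 + G) (g(G) = G*(G + 2*6) = G*(G + 12) = G*(12 + G))
d(271 - 1*253) - g(I(-4)) = 2*(271 - 1*253)² - (-22)*(12 - 22) = 2*(271 - 253)² - (-22)*(-10) = 2*18² - 1*220 = 2*324 - 220 = 648 - 220 = 428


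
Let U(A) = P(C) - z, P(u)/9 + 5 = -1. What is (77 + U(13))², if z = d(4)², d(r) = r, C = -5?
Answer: 49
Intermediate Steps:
P(u) = -54 (P(u) = -45 + 9*(-1) = -45 - 9 = -54)
z = 16 (z = 4² = 16)
U(A) = -70 (U(A) = -54 - 1*16 = -54 - 16 = -70)
(77 + U(13))² = (77 - 70)² = 7² = 49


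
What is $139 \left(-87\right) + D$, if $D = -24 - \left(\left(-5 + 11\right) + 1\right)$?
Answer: $-12124$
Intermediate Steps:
$D = -31$ ($D = -24 - \left(6 + 1\right) = -24 - 7 = -31$)
$139 \left(-87\right) + D = 139 \left(-87\right) - 31 = -12093 - 31 = -12124$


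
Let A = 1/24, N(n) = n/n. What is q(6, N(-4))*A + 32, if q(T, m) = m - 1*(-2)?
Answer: 257/8 ≈ 32.125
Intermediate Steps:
N(n) = 1
A = 1/24 ≈ 0.041667
q(T, m) = 2 + m (q(T, m) = m + 2 = 2 + m)
q(6, N(-4))*A + 32 = (2 + 1)*(1/24) + 32 = 3*(1/24) + 32 = ⅛ + 32 = 257/8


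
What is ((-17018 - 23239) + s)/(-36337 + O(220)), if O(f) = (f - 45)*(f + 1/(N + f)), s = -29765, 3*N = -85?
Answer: -805253/24885 ≈ -32.359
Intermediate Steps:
N = -85/3 (N = (⅓)*(-85) = -85/3 ≈ -28.333)
O(f) = (-45 + f)*(f + 1/(-85/3 + f)) (O(f) = (f - 45)*(f + 1/(-85/3 + f)) = (-45 + f)*(f + 1/(-85/3 + f)))
((-17018 - 23239) + s)/(-36337 + O(220)) = ((-17018 - 23239) - 29765)/(-36337 + (-135 - 220*220² + 3*220³ + 3828*220)/(-85 + 3*220)) = (-40257 - 29765)/(-36337 + (-135 - 220*48400 + 3*10648000 + 842160)/(-85 + 660)) = -70022/(-36337 + (-135 - 10648000 + 31944000 + 842160)/575) = -70022/(-36337 + (1/575)*22138025) = -70022/(-36337 + 885521/23) = -70022/49770/23 = -70022*23/49770 = -805253/24885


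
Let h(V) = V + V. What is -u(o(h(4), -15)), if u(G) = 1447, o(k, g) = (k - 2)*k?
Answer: -1447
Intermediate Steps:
h(V) = 2*V
o(k, g) = k*(-2 + k) (o(k, g) = (-2 + k)*k = k*(-2 + k))
-u(o(h(4), -15)) = -1*1447 = -1447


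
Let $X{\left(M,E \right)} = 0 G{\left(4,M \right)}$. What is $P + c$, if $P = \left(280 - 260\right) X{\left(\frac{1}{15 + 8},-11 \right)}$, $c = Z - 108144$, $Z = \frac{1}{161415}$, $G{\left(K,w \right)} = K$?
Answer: $- \frac{17456063759}{161415} \approx -1.0814 \cdot 10^{5}$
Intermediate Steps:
$Z = \frac{1}{161415} \approx 6.1952 \cdot 10^{-6}$
$X{\left(M,E \right)} = 0$ ($X{\left(M,E \right)} = 0 \cdot 4 = 0$)
$c = - \frac{17456063759}{161415}$ ($c = \frac{1}{161415} - 108144 = - \frac{17456063759}{161415} \approx -1.0814 \cdot 10^{5}$)
$P = 0$ ($P = \left(280 - 260\right) 0 = 20 \cdot 0 = 0$)
$P + c = 0 - \frac{17456063759}{161415} = - \frac{17456063759}{161415}$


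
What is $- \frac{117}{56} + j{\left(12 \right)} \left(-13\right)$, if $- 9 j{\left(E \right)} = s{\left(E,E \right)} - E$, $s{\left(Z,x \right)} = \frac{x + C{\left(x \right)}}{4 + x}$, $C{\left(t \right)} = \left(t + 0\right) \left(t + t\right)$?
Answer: $\frac{429}{56} \approx 7.6607$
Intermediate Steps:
$C{\left(t \right)} = 2 t^{2}$ ($C{\left(t \right)} = t 2 t = 2 t^{2}$)
$s{\left(Z,x \right)} = \frac{x + 2 x^{2}}{4 + x}$
$j{\left(E \right)} = \frac{E}{9} - \frac{E \left(1 + 2 E\right)}{9 \left(4 + E\right)}$ ($j{\left(E \right)} = - \frac{\frac{E \left(1 + 2 E\right)}{4 + E} - E}{9} = - \frac{- E + \frac{E \left(1 + 2 E\right)}{4 + E}}{9} = \frac{E}{9} - \frac{E \left(1 + 2 E\right)}{9 \left(4 + E\right)}$)
$- \frac{117}{56} + j{\left(12 \right)} \left(-13\right) = - \frac{117}{56} + \frac{1}{9} \cdot 12 \frac{1}{4 + 12} \left(3 - 12\right) \left(-13\right) = \left(-117\right) \frac{1}{56} + \frac{1}{9} \cdot 12 \cdot \frac{1}{16} \left(3 - 12\right) \left(-13\right) = - \frac{117}{56} + \frac{1}{9} \cdot 12 \cdot \frac{1}{16} \left(-9\right) \left(-13\right) = - \frac{117}{56} - - \frac{39}{4} = - \frac{117}{56} + \frac{39}{4} = \frac{429}{56}$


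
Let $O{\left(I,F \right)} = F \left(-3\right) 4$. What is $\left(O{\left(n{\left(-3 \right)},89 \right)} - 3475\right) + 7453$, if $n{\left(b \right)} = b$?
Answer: $2910$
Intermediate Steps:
$O{\left(I,F \right)} = - 12 F$ ($O{\left(I,F \right)} = - 3 F 4 = - 12 F$)
$\left(O{\left(n{\left(-3 \right)},89 \right)} - 3475\right) + 7453 = \left(\left(-12\right) 89 - 3475\right) + 7453 = \left(-1068 - 3475\right) + 7453 = -4543 + 7453 = 2910$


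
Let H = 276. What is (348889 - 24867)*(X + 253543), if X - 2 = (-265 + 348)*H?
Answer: 89576853966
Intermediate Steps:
X = 22910 (X = 2 + (-265 + 348)*276 = 2 + 83*276 = 2 + 22908 = 22910)
(348889 - 24867)*(X + 253543) = (348889 - 24867)*(22910 + 253543) = 324022*276453 = 89576853966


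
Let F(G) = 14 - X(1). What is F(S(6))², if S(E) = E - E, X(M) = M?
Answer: 169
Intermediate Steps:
S(E) = 0
F(G) = 13 (F(G) = 14 - 1*1 = 14 - 1 = 13)
F(S(6))² = 13² = 169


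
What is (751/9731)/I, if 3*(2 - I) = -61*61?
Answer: 2253/36267437 ≈ 6.2122e-5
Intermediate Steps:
I = 3727/3 (I = 2 - (-61)*61/3 = 2 - ⅓*(-3721) = 2 + 3721/3 = 3727/3 ≈ 1242.3)
(751/9731)/I = (751/9731)/(3727/3) = (751*(1/9731))*(3/3727) = (751/9731)*(3/3727) = 2253/36267437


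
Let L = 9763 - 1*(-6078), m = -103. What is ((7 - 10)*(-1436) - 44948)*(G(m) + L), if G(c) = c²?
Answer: -1074928000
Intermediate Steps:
L = 15841 (L = 9763 + 6078 = 15841)
((7 - 10)*(-1436) - 44948)*(G(m) + L) = ((7 - 10)*(-1436) - 44948)*((-103)² + 15841) = (-3*(-1436) - 44948)*(10609 + 15841) = (4308 - 44948)*26450 = -40640*26450 = -1074928000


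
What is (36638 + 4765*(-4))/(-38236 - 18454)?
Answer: -8789/28345 ≈ -0.31007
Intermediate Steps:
(36638 + 4765*(-4))/(-38236 - 18454) = (36638 - 19060)/(-56690) = 17578*(-1/56690) = -8789/28345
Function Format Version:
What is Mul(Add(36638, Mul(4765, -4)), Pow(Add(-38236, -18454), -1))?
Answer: Rational(-8789, 28345) ≈ -0.31007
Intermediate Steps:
Mul(Add(36638, Mul(4765, -4)), Pow(Add(-38236, -18454), -1)) = Mul(Add(36638, -19060), Pow(-56690, -1)) = Mul(17578, Rational(-1, 56690)) = Rational(-8789, 28345)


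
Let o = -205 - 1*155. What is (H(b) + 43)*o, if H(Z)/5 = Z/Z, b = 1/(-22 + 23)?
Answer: -17280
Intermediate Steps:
b = 1 (b = 1/1 = 1)
H(Z) = 5 (H(Z) = 5*(Z/Z) = 5*1 = 5)
o = -360 (o = -205 - 155 = -360)
(H(b) + 43)*o = (5 + 43)*(-360) = 48*(-360) = -17280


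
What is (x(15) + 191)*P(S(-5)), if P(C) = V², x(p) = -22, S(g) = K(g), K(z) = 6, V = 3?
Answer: 1521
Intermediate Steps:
S(g) = 6
P(C) = 9 (P(C) = 3² = 9)
(x(15) + 191)*P(S(-5)) = (-22 + 191)*9 = 169*9 = 1521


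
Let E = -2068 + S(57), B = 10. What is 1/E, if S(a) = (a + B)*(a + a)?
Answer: 1/5570 ≈ 0.00017953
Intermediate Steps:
S(a) = 2*a*(10 + a) (S(a) = (a + 10)*(a + a) = (10 + a)*(2*a) = 2*a*(10 + a))
E = 5570 (E = -2068 + 2*57*(10 + 57) = -2068 + 2*57*67 = -2068 + 7638 = 5570)
1/E = 1/5570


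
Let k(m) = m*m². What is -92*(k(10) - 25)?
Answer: -89700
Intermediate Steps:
k(m) = m³
-92*(k(10) - 25) = -92*(10³ - 25) = -92*(1000 - 25) = -92*975 = -89700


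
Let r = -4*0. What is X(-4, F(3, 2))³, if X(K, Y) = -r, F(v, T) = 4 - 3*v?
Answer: 0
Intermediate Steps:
r = 0
X(K, Y) = 0 (X(K, Y) = -1*0 = 0)
X(-4, F(3, 2))³ = 0³ = 0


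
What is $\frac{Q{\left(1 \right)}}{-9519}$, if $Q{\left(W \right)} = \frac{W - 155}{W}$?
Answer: $\frac{154}{9519} \approx 0.016178$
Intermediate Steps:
$Q{\left(W \right)} = \frac{-155 + W}{W}$ ($Q{\left(W \right)} = \frac{W - 155}{W} = \frac{-155 + W}{W}$)
$\frac{Q{\left(1 \right)}}{-9519} = \frac{1^{-1} \left(-155 + 1\right)}{-9519} = 1 \left(-154\right) \left(- \frac{1}{9519}\right) = \left(-154\right) \left(- \frac{1}{9519}\right) = \frac{154}{9519}$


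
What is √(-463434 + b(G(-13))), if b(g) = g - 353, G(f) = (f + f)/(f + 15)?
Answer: 10*I*√4638 ≈ 681.03*I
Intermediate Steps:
G(f) = 2*f/(15 + f) (G(f) = (2*f)/(15 + f) = 2*f/(15 + f))
b(g) = -353 + g
√(-463434 + b(G(-13))) = √(-463434 + (-353 + 2*(-13)/(15 - 13))) = √(-463434 + (-353 + 2*(-13)/2)) = √(-463434 + (-353 + 2*(-13)*(½))) = √(-463434 + (-353 - 13)) = √(-463434 - 366) = √(-463800) = 10*I*√4638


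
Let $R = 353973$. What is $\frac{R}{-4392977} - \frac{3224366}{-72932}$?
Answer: $\frac{7069374859373}{160194299282} \approx 44.13$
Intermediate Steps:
$\frac{R}{-4392977} - \frac{3224366}{-72932} = \frac{353973}{-4392977} - \frac{3224366}{-72932} = 353973 \left(- \frac{1}{4392977}\right) - - \frac{1612183}{36466} = - \frac{353973}{4392977} + \frac{1612183}{36466} = \frac{7069374859373}{160194299282}$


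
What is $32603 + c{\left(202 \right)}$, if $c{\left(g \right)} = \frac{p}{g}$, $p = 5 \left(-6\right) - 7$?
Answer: $\frac{6585769}{202} \approx 32603.0$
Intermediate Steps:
$p = -37$ ($p = -30 - 7 = -37$)
$c{\left(g \right)} = - \frac{37}{g}$
$32603 + c{\left(202 \right)} = 32603 - \frac{37}{202} = \frac{6585769}{202}$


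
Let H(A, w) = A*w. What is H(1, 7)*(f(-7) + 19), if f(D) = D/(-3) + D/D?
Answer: 469/3 ≈ 156.33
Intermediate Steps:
f(D) = 1 - D/3 (f(D) = D*(-⅓) + 1 = -D/3 + 1 = 1 - D/3)
H(1, 7)*(f(-7) + 19) = (1*7)*((1 - ⅓*(-7)) + 19) = 7*((1 + 7/3) + 19) = 7*(10/3 + 19) = 7*(67/3) = 469/3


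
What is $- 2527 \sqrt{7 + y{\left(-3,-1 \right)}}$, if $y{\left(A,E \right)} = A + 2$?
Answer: $- 2527 \sqrt{6} \approx -6189.9$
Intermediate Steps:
$y{\left(A,E \right)} = 2 + A$
$- 2527 \sqrt{7 + y{\left(-3,-1 \right)}} = - 2527 \sqrt{7 + \left(2 - 3\right)} = - 2527 \sqrt{7 - 1} = - 2527 \sqrt{6}$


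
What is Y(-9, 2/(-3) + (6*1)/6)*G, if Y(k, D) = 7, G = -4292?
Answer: -30044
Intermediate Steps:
Y(-9, 2/(-3) + (6*1)/6)*G = 7*(-4292) = -30044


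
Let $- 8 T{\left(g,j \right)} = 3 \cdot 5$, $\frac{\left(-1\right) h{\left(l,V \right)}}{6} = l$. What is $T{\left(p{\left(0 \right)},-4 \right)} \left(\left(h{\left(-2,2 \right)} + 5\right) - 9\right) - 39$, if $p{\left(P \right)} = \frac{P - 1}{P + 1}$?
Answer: $-54$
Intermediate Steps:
$h{\left(l,V \right)} = - 6 l$
$p{\left(P \right)} = \frac{-1 + P}{1 + P}$
$T{\left(g,j \right)} = - \frac{15}{8}$ ($T{\left(g,j \right)} = - \frac{3 \cdot 5}{8} = \left(- \frac{1}{8}\right) 15 = - \frac{15}{8}$)
$T{\left(p{\left(0 \right)},-4 \right)} \left(\left(h{\left(-2,2 \right)} + 5\right) - 9\right) - 39 = - \frac{15 \left(\left(\left(-6\right) \left(-2\right) + 5\right) - 9\right)}{8} - 39 = - \frac{15 \left(\left(12 + 5\right) - 9\right)}{8} - 39 = - \frac{15 \left(17 - 9\right)}{8} - 39 = \left(- \frac{15}{8}\right) 8 - 39 = -15 - 39 = -54$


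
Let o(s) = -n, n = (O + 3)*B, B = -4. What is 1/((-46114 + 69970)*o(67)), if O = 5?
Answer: 1/763392 ≈ 1.3099e-6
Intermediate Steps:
n = -32 (n = (5 + 3)*(-4) = 8*(-4) = -32)
o(s) = 32 (o(s) = -1*(-32) = 32)
1/((-46114 + 69970)*o(67)) = 1/((-46114 + 69970)*32) = (1/32)/23856 = (1/23856)*(1/32) = 1/763392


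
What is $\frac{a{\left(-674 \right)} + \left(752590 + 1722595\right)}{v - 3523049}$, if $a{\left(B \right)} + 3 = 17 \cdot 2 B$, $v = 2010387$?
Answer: $- \frac{1226133}{756331} \approx -1.6212$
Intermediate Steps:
$a{\left(B \right)} = -3 + 34 B$ ($a{\left(B \right)} = -3 + 17 \cdot 2 B = -3 + 34 B$)
$\frac{a{\left(-674 \right)} + \left(752590 + 1722595\right)}{v - 3523049} = \frac{\left(-3 + 34 \left(-674\right)\right) + \left(752590 + 1722595\right)}{2010387 - 3523049} = \frac{\left(-3 - 22916\right) + 2475185}{-1512662} = \left(-22919 + 2475185\right) \left(- \frac{1}{1512662}\right) = 2452266 \left(- \frac{1}{1512662}\right) = - \frac{1226133}{756331}$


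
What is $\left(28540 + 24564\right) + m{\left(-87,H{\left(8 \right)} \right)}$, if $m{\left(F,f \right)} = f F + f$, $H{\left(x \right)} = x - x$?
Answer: $53104$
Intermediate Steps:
$H{\left(x \right)} = 0$
$m{\left(F,f \right)} = f + F f$ ($m{\left(F,f \right)} = F f + f = f + F f$)
$\left(28540 + 24564\right) + m{\left(-87,H{\left(8 \right)} \right)} = \left(28540 + 24564\right) + 0 \left(1 - 87\right) = 53104 + 0 \left(-86\right) = 53104 + 0 = 53104$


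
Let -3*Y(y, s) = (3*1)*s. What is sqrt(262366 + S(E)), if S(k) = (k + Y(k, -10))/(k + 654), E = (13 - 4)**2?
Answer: sqrt(2892586515)/105 ≈ 512.22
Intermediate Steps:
Y(y, s) = -s (Y(y, s) = -3*1*s/3 = -s)
E = 81 (E = 9**2 = 81)
S(k) = (10 + k)/(654 + k) (S(k) = (k - 1*(-10))/(k + 654) = (k + 10)/(654 + k) = (10 + k)/(654 + k))
sqrt(262366 + S(E)) = sqrt(262366 + (10 + 81)/(654 + 81)) = sqrt(262366 + 91/735) = sqrt(262366 + (1/735)*91) = sqrt(262366 + 13/105) = sqrt(27548443/105) = sqrt(2892586515)/105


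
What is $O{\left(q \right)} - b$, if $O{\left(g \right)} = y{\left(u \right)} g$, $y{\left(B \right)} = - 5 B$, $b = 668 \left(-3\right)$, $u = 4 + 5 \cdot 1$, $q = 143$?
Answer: $-4431$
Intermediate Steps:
$u = 9$ ($u = 4 + 5 = 9$)
$b = -2004$
$O{\left(g \right)} = - 45 g$ ($O{\left(g \right)} = \left(-5\right) 9 g = - 45 g$)
$O{\left(q \right)} - b = \left(-45\right) 143 - -2004 = -6435 + 2004 = -4431$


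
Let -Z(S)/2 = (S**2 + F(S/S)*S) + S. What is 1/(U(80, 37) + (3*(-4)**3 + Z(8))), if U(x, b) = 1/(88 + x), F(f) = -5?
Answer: -168/43007 ≈ -0.0039063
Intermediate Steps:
Z(S) = -2*S**2 + 8*S (Z(S) = -2*((S**2 - 5*S) + S) = -2*(S**2 - 4*S) = -2*S**2 + 8*S)
1/(U(80, 37) + (3*(-4)**3 + Z(8))) = 1/(1/(88 + 80) + (3*(-4)**3 + 2*8*(4 - 1*8))) = 1/(1/168 + (3*(-64) + 2*8*(4 - 8))) = 1/(1/168 + (-192 + 2*8*(-4))) = 1/(1/168 + (-192 - 64)) = 1/(1/168 - 256) = 1/(-43007/168) = -168/43007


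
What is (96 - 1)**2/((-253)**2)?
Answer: 9025/64009 ≈ 0.14100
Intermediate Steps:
(96 - 1)**2/((-253)**2) = 95**2/64009 = 9025*(1/64009) = 9025/64009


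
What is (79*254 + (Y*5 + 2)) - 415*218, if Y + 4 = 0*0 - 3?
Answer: -70437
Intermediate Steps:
Y = -7 (Y = -4 + (0*0 - 3) = -4 + (0 - 3) = -4 - 3 = -7)
(79*254 + (Y*5 + 2)) - 415*218 = (79*254 + (-7*5 + 2)) - 415*218 = (20066 + (-35 + 2)) - 1*90470 = (20066 - 33) - 90470 = 20033 - 90470 = -70437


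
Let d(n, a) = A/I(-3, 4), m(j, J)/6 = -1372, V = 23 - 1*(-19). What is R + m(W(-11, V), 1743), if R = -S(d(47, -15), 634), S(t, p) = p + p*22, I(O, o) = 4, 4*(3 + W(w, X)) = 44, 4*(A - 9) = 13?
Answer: -22814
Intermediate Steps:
V = 42 (V = 23 + 19 = 42)
A = 49/4 (A = 9 + (¼)*13 = 9 + 13/4 = 49/4 ≈ 12.250)
W(w, X) = 8 (W(w, X) = -3 + (¼)*44 = -3 + 11 = 8)
m(j, J) = -8232 (m(j, J) = 6*(-1372) = -8232)
d(n, a) = 49/16 (d(n, a) = (49/4)/4 = (49/4)*(¼) = 49/16)
S(t, p) = 23*p (S(t, p) = p + 22*p = 23*p)
R = -14582 (R = -23*634 = -1*14582 = -14582)
R + m(W(-11, V), 1743) = -14582 - 8232 = -22814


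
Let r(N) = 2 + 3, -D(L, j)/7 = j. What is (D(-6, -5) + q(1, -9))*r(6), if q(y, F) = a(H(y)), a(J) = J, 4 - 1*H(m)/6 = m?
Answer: 265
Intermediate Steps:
D(L, j) = -7*j
H(m) = 24 - 6*m
q(y, F) = 24 - 6*y
r(N) = 5
(D(-6, -5) + q(1, -9))*r(6) = (-7*(-5) + (24 - 6*1))*5 = (35 + (24 - 6))*5 = (35 + 18)*5 = 53*5 = 265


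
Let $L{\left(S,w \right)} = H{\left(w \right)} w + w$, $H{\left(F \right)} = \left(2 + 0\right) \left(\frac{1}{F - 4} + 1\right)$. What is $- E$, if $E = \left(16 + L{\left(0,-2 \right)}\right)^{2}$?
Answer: $- \frac{1024}{9} \approx -113.78$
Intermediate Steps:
$H{\left(F \right)} = 2 + \frac{2}{-4 + F}$ ($H{\left(F \right)} = 2 \left(\frac{1}{-4 + F} + 1\right) = 2 \left(1 + \frac{1}{-4 + F}\right) = 2 + \frac{2}{-4 + F}$)
$L{\left(S,w \right)} = w + \frac{2 w \left(-3 + w\right)}{-4 + w}$ ($L{\left(S,w \right)} = \frac{2 \left(-3 + w\right)}{-4 + w} w + w = \frac{2 w \left(-3 + w\right)}{-4 + w} + w = w + \frac{2 w \left(-3 + w\right)}{-4 + w}$)
$E = \frac{1024}{9}$ ($E = \left(16 - \frac{2 \left(-10 + 3 \left(-2\right)\right)}{-4 - 2}\right)^{2} = \left(16 - \frac{2 \left(-10 - 6\right)}{-6}\right)^{2} = \left(16 - \left(- \frac{1}{3}\right) \left(-16\right)\right)^{2} = \left(16 - \frac{16}{3}\right)^{2} = \left(\frac{32}{3}\right)^{2} = \frac{1024}{9} \approx 113.78$)
$- E = \left(-1\right) \frac{1024}{9} = - \frac{1024}{9}$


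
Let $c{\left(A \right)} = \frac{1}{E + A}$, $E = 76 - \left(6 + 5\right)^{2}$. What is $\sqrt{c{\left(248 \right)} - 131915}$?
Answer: $\frac{6 i \sqrt{151002362}}{203} \approx 363.2 i$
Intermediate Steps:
$E = -45$ ($E = 76 - 11^{2} = 76 - 121 = -45$)
$c{\left(A \right)} = \frac{1}{-45 + A}$
$\sqrt{c{\left(248 \right)} - 131915} = \sqrt{\frac{1}{-45 + 248} - 131915} = \sqrt{\frac{1}{203} - 131915} = \sqrt{- \frac{26778744}{203}} = \frac{6 i \sqrt{151002362}}{203}$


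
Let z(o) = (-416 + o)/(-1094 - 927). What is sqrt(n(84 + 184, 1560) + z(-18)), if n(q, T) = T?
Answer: sqrt(6372605074)/2021 ≈ 39.500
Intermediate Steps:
z(o) = 416/2021 - o/2021 (z(o) = (-416 + o)/(-2021) = (-416 + o)*(-1/2021) = 416/2021 - o/2021)
sqrt(n(84 + 184, 1560) + z(-18)) = sqrt(1560 + (416/2021 - 1/2021*(-18))) = sqrt(1560 + (416/2021 + 18/2021)) = sqrt(1560 + 434/2021) = sqrt(3153194/2021) = sqrt(6372605074)/2021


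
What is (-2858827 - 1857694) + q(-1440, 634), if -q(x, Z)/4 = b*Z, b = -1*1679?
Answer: -458577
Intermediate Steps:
b = -1679
q(x, Z) = 6716*Z (q(x, Z) = -(-6716)*Z = 6716*Z)
(-2858827 - 1857694) + q(-1440, 634) = (-2858827 - 1857694) + 6716*634 = -4716521 + 4257944 = -458577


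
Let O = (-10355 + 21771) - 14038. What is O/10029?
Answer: -874/3343 ≈ -0.26144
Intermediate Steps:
O = -2622 (O = 11416 - 14038 = -2622)
O/10029 = -2622/10029 = -2622*1/10029 = -874/3343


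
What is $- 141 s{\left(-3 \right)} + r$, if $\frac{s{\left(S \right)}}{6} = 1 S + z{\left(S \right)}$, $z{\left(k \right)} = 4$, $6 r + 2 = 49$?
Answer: $- \frac{5029}{6} \approx -838.17$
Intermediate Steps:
$r = \frac{47}{6}$ ($r = - \frac{1}{3} + \frac{1}{6} \cdot 49 = - \frac{1}{3} + \frac{49}{6} = \frac{47}{6} \approx 7.8333$)
$s{\left(S \right)} = 24 + 6 S$ ($s{\left(S \right)} = 6 \left(1 S + 4\right) = 6 \left(S + 4\right) = 6 \left(4 + S\right) = 24 + 6 S$)
$- 141 s{\left(-3 \right)} + r = - 141 \left(24 + 6 \left(-3\right)\right) + \frac{47}{6} = - 141 \left(24 - 18\right) + \frac{47}{6} = \left(-141\right) 6 + \frac{47}{6} = -846 + \frac{47}{6} = - \frac{5029}{6}$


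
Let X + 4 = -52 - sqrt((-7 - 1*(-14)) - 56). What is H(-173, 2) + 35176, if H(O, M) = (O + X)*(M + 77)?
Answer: 17085 - 553*I ≈ 17085.0 - 553.0*I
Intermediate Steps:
X = -56 - 7*I (X = -4 + (-52 - sqrt((-7 - 1*(-14)) - 56)) = -4 + (-52 - sqrt((-7 + 14) - 56)) = -4 + (-52 - sqrt(7 - 56)) = -4 + (-52 - sqrt(-49)) = -4 + (-52 - 7*I) = -56 - 7*I ≈ -56.0 - 7.0*I)
H(O, M) = (77 + M)*(-56 + O - 7*I) (H(O, M) = (O + (-56 - 7*I))*(M + 77) = (-56 + O - 7*I)*(77 + M) = (77 + M)*(-56 + O - 7*I))
H(-173, 2) + 35176 = (-4312 - 539*I + 77*(-173) + 2*(-173) - 7*2*(8 + I)) + 35176 = (-4312 - 539*I - 13321 - 346 + (-112 - 14*I)) + 35176 = (-18091 - 553*I) + 35176 = 17085 - 553*I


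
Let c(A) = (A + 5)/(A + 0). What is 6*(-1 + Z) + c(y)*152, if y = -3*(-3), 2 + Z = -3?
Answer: 1804/9 ≈ 200.44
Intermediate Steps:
Z = -5 (Z = -2 - 3 = -5)
y = 9
c(A) = (5 + A)/A
6*(-1 + Z) + c(y)*152 = 6*(-1 - 5) + ((5 + 9)/9)*152 = 6*(-6) + ((⅑)*14)*152 = -36 + (14/9)*152 = -36 + 2128/9 = 1804/9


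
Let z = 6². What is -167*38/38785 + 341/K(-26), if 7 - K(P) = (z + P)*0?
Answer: 13181263/271495 ≈ 48.551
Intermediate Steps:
z = 36
K(P) = 7 (K(P) = 7 - (36 + P)*0 = 7 - 1*0 = 7 + 0 = 7)
-167*38/38785 + 341/K(-26) = -167*38/38785 + 341/7 = -6346*1/38785 + 341*(⅐) = -6346/38785 + 341/7 = 13181263/271495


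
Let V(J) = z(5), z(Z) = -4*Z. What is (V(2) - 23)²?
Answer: 1849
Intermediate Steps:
V(J) = -20 (V(J) = -4*5 = -20)
(V(2) - 23)² = (-20 - 23)² = (-43)² = 1849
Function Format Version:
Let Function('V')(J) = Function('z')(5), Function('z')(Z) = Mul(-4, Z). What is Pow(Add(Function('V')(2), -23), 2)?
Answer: 1849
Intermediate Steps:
Function('V')(J) = -20 (Function('V')(J) = Mul(-4, 5) = -20)
Pow(Add(Function('V')(2), -23), 2) = Pow(Add(-20, -23), 2) = Pow(-43, 2) = 1849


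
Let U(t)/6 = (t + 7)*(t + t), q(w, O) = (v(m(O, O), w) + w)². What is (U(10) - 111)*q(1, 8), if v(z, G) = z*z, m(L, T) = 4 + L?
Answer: 40557225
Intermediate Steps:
v(z, G) = z²
q(w, O) = (w + (4 + O)²)² (q(w, O) = ((4 + O)² + w)² = (w + (4 + O)²)²)
U(t) = 12*t*(7 + t) (U(t) = 6*((t + 7)*(t + t)) = 6*((7 + t)*(2*t)) = 6*(2*t*(7 + t)) = 12*t*(7 + t))
(U(10) - 111)*q(1, 8) = (12*10*(7 + 10) - 111)*(1 + (4 + 8)²)² = (12*10*17 - 111)*(1 + 12²)² = (2040 - 111)*(1 + 144)² = 1929*145² = 1929*21025 = 40557225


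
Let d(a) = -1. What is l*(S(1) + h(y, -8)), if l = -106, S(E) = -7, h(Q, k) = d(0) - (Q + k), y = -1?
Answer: -106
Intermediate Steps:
h(Q, k) = -1 - Q - k (h(Q, k) = -1 - (Q + k) = -1 + (-Q - k) = -1 - Q - k)
l*(S(1) + h(y, -8)) = -106*(-7 + (-1 - 1*(-1) - 1*(-8))) = -106*(-7 + (-1 + 1 + 8)) = -106*(-7 + 8) = -106*1 = -106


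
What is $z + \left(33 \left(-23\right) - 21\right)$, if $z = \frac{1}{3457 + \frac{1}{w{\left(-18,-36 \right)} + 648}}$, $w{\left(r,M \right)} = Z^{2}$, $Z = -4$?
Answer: $- \frac{1790449556}{2295449} \approx -780.0$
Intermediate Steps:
$w{\left(r,M \right)} = 16$ ($w{\left(r,M \right)} = \left(-4\right)^{2} = 16$)
$z = \frac{664}{2295449}$ ($z = \frac{1}{3457 + \frac{1}{16 + 648}} = \frac{1}{3457 + \frac{1}{664}} = \frac{1}{\frac{2295449}{664}} = \frac{664}{2295449} \approx 0.00028927$)
$z + \left(33 \left(-23\right) - 21\right) = \frac{664}{2295449} + \left(33 \left(-23\right) - 21\right) = \frac{664}{2295449} - 780 = - \frac{1790449556}{2295449}$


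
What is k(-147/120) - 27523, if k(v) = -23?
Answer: -27546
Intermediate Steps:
k(-147/120) - 27523 = -23 - 27523 = -27546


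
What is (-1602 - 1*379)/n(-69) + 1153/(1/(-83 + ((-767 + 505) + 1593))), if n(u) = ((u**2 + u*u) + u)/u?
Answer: 197137309/137 ≈ 1.4390e+6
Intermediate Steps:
n(u) = (u + 2*u**2)/u (n(u) = ((u**2 + u**2) + u)/u = (2*u**2 + u)/u = (u + 2*u**2)/u)
(-1602 - 1*379)/n(-69) + 1153/(1/(-83 + ((-767 + 505) + 1593))) = (-1602 - 1*379)/(1 + 2*(-69)) + 1153/(1/(-83 + ((-767 + 505) + 1593))) = (-1602 - 379)/(1 - 138) + 1153/(1/(-83 + (-262 + 1593))) = -1981/(-137) + 1153/(1/(-83 + 1331)) = -1981*(-1/137) + 1153/(1/1248) = 1981/137 + 1153/(1/1248) = 1981/137 + 1153*1248 = 1981/137 + 1438944 = 197137309/137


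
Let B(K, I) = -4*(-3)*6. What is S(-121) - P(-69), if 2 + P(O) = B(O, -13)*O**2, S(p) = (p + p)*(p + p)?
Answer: -284226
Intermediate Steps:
B(K, I) = 72 (B(K, I) = 12*6 = 72)
S(p) = 4*p**2 (S(p) = (2*p)*(2*p) = 4*p**2)
P(O) = -2 + 72*O**2
S(-121) - P(-69) = 4*(-121)**2 - (-2 + 72*(-69)**2) = 4*14641 - (-2 + 72*4761) = 58564 - (-2 + 342792) = 58564 - 1*342790 = 58564 - 342790 = -284226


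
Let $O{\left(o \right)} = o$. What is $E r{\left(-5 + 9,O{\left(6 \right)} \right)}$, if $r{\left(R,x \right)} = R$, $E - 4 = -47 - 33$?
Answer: $-304$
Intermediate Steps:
$E = -76$ ($E = 4 - 80 = -76$)
$E r{\left(-5 + 9,O{\left(6 \right)} \right)} = - 76 \left(-5 + 9\right) = \left(-76\right) 4 = -304$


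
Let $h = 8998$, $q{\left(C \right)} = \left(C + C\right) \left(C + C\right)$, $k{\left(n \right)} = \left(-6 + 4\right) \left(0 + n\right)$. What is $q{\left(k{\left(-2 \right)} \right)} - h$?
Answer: $-8934$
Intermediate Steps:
$k{\left(n \right)} = - 2 n$
$q{\left(C \right)} = 4 C^{2}$ ($q{\left(C \right)} = 2 C 2 C = 4 C^{2}$)
$q{\left(k{\left(-2 \right)} \right)} - h = 4 \left(\left(-2\right) \left(-2\right)\right)^{2} - 8998 = 4 \cdot 4^{2} - 8998 = 4 \cdot 16 - 8998 = 64 - 8998 = -8934$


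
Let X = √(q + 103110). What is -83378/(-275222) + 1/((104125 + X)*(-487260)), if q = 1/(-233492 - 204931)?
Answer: 6437099284033674742171121/21248187042931947864354504 + √19819260493210767/2316114305135339601960 ≈ 0.30295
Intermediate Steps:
q = -1/438423 (q = 1/(-438423) = -1/438423 ≈ -2.2809e-6)
X = √19819260493210767/438423 (X = √(-1/438423 + 103110) = √(45205795529/438423) = √19819260493210767/438423 ≈ 321.11)
-83378/(-275222) + 1/((104125 + X)*(-487260)) = -83378/(-275222) + 1/((104125 + √19819260493210767/438423)*(-487260)) = -83378*(-1/275222) - 1/487260/(104125 + √19819260493210767/438423) = 41689/137611 - 1/(487260*(104125 + √19819260493210767/438423))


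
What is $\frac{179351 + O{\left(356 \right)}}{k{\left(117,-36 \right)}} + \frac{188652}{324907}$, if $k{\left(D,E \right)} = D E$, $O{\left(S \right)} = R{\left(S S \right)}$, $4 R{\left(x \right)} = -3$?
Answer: $- \frac{229910197811}{5474033136} \approx -42.0$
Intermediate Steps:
$R{\left(x \right)} = - \frac{3}{4}$ ($R{\left(x \right)} = \frac{1}{4} \left(-3\right) = - \frac{3}{4}$)
$O{\left(S \right)} = - \frac{3}{4}$
$\frac{179351 + O{\left(356 \right)}}{k{\left(117,-36 \right)}} + \frac{188652}{324907} = \frac{179351 - \frac{3}{4}}{117 \left(-36\right)} + \frac{188652}{324907} = \frac{717401}{4 \left(-4212\right)} + 188652 \cdot \frac{1}{324907} = \frac{717401}{4} \left(- \frac{1}{4212}\right) + \frac{188652}{324907} = - \frac{717401}{16848} + \frac{188652}{324907} = - \frac{229910197811}{5474033136}$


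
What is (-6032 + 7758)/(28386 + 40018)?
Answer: 863/34202 ≈ 0.025232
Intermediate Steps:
(-6032 + 7758)/(28386 + 40018) = 1726/68404 = 1726*(1/68404) = 863/34202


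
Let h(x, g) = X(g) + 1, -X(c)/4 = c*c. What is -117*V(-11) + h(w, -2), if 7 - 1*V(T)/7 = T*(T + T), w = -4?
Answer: 192450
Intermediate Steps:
X(c) = -4*c**2 (X(c) = -4*c*c = -4*c**2)
h(x, g) = 1 - 4*g**2 (h(x, g) = -4*g**2 + 1 = 1 - 4*g**2)
V(T) = 49 - 14*T**2 (V(T) = 49 - 7*T*(T + T) = 49 - 7*T*2*T = 49 - 14*T**2)
-117*V(-11) + h(w, -2) = -117*(49 - 14*(-11)**2) + (1 - 4*(-2)**2) = -117*(49 - 14*121) + (1 - 4*4) = -117*(49 - 1694) + (1 - 16) = -117*(-1645) - 15 = 192465 - 15 = 192450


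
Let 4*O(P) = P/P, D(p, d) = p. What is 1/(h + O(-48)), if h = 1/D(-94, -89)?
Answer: 188/45 ≈ 4.1778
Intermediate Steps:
O(P) = ¼ (O(P) = (P/P)/4 = (¼)*1 = ¼)
h = -1/94 (h = 1/(-94) = -1/94 ≈ -0.010638)
1/(h + O(-48)) = 1/(-1/94 + ¼) = 1/(45/188) = 188/45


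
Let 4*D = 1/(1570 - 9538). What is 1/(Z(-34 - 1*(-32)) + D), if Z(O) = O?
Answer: -31872/63745 ≈ -0.49999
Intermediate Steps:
D = -1/31872 (D = 1/(4*(1570 - 9538)) = (¼)/(-7968) = (¼)*(-1/7968) = -1/31872 ≈ -3.1376e-5)
1/(Z(-34 - 1*(-32)) + D) = 1/((-34 - 1*(-32)) - 1/31872) = 1/((-34 + 32) - 1/31872) = 1/(-2 - 1/31872) = 1/(-63745/31872) = -31872/63745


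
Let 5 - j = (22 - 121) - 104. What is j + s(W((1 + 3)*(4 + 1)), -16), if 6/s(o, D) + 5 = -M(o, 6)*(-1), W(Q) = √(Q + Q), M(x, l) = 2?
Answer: 206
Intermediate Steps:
W(Q) = √2*√Q (W(Q) = √(2*Q) = √2*√Q)
j = 208 (j = 5 - ((22 - 121) - 104) = 5 - (-99 - 104) = 5 - 1*(-203) = 5 + 203 = 208)
s(o, D) = -2 (s(o, D) = 6/(-5 - 1*2*(-1)) = 6/(-5 - 2*(-1)) = 6/(-5 + 2) = 6/(-3) = 6*(-⅓) = -2)
j + s(W((1 + 3)*(4 + 1)), -16) = 208 - 2 = 206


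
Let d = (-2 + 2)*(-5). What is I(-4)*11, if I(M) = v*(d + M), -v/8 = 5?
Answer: 1760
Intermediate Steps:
d = 0 (d = 0*(-5) = 0)
v = -40 (v = -8*5 = -40)
I(M) = -40*M (I(M) = -40*(0 + M) = -40*M)
I(-4)*11 = -40*(-4)*11 = 160*11 = 1760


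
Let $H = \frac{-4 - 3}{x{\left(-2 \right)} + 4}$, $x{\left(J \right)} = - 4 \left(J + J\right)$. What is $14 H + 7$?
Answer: $\frac{21}{10} \approx 2.1$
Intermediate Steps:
$x{\left(J \right)} = - 8 J$ ($x{\left(J \right)} = - 4 \cdot 2 J = - 8 J$)
$H = - \frac{7}{20}$ ($H = \frac{-4 - 3}{\left(-8\right) \left(-2\right) + 4} = - \frac{7}{16 + 4} = - \frac{7}{20} \approx -0.35$)
$14 H + 7 = 14 \left(- \frac{7}{20}\right) + 7 = - \frac{49}{10} + 7 = \frac{21}{10}$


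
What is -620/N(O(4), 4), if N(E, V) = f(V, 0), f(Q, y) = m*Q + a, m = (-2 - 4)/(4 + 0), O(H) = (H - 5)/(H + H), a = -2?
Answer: 155/2 ≈ 77.500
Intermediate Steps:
O(H) = (-5 + H)/(2*H) (O(H) = (-5 + H)/((2*H)) = (-5 + H)*(1/(2*H)) = (-5 + H)/(2*H))
m = -3/2 (m = -6/4 = -6*¼ = -3/2 ≈ -1.5000)
f(Q, y) = -2 - 3*Q/2 (f(Q, y) = -3*Q/2 - 2 = -2 - 3*Q/2)
N(E, V) = -2 - 3*V/2
-620/N(O(4), 4) = -620/(-2 - 3/2*4) = -620/(-2 - 6) = -620/(-8) = -620*(-⅛) = 155/2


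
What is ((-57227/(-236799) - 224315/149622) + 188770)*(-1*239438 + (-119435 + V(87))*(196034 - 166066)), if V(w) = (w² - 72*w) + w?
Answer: -3943497271993657419956213/5905056663 ≈ -6.6782e+14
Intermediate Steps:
V(w) = w² - 71*w
((-57227/(-236799) - 224315/149622) + 188770)*(-1*239438 + (-119435 + V(87))*(196034 - 166066)) = ((-57227/(-236799) - 224315/149622) + 188770)*(-1*239438 + (-119435 + 87*(-71 + 87))*(196034 - 166066)) = ((-57227*(-1/236799) - 224315*1/149622) + 188770)*(-239438 + (-119435 + 87*16)*29968) = ((57227/236799 - 224315/149622) + 188770)*(-239438 + (-119435 + 1392)*29968) = (-14851716497/11810113326 + 188770)*(-239438 - 118043*29968) = 2229380240832523*(-239438 - 3537512624)/11810113326 = (2229380240832523/11810113326)*(-3537752062) = -3943497271993657419956213/5905056663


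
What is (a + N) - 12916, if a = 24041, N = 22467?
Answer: 33592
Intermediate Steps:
(a + N) - 12916 = (24041 + 22467) - 12916 = 46508 - 12916 = 33592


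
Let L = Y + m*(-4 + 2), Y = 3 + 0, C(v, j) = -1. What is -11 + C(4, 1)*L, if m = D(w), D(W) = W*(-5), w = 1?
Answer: -24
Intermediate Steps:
D(W) = -5*W
m = -5 (m = -5*1 = -5)
Y = 3
L = 13 (L = 3 - 5*(-4 + 2) = 3 - 5*(-2) = 3 + 10 = 13)
-11 + C(4, 1)*L = -11 - 1*13 = -11 - 13 = -24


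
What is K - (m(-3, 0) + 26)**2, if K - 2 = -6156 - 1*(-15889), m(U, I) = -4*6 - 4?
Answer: 9731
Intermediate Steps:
m(U, I) = -28 (m(U, I) = -24 - 4 = -28)
K = 9735 (K = 2 + (-6156 - 1*(-15889)) = 2 + (-6156 + 15889) = 2 + 9733 = 9735)
K - (m(-3, 0) + 26)**2 = 9735 - (-28 + 26)**2 = 9735 - 1*(-2)**2 = 9735 - 1*4 = 9735 - 4 = 9731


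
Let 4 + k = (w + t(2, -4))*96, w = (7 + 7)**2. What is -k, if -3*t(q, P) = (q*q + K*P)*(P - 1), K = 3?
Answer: -17532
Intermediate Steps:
t(q, P) = -(-1 + P)*(q**2 + 3*P)/3 (t(q, P) = -(q*q + 3*P)*(P - 1)/3 = -(q**2 + 3*P)*(-1 + P)/3 = -(-1 + P)*(q**2 + 3*P)/3)
w = 196 (w = 14**2 = 196)
k = 17532 (k = -4 + (196 + (-4 - 1*(-4)**2 + (1/3)*2**2 - 1/3*(-4)*2**2))*96 = -4 + (196 + (-4 - 1*16 + (1/3)*4 - 1/3*(-4)*4))*96 = -4 + (196 + (-4 - 16 + 4/3 + 16/3))*96 = -4 + (196 - 40/3)*96 = -4 + (548/3)*96 = -4 + 17536 = 17532)
-k = -1*17532 = -17532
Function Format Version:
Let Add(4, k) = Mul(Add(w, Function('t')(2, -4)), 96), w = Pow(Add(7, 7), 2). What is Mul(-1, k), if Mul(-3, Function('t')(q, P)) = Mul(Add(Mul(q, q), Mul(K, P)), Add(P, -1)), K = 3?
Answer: -17532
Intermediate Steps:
Function('t')(q, P) = Mul(Rational(-1, 3), Add(-1, P), Add(Pow(q, 2), Mul(3, P))) (Function('t')(q, P) = Mul(Rational(-1, 3), Mul(Add(Mul(q, q), Mul(3, P)), Add(P, -1))) = Mul(Rational(-1, 3), Mul(Add(Pow(q, 2), Mul(3, P)), Add(-1, P))) = Mul(Rational(-1, 3), Mul(Add(-1, P), Add(Pow(q, 2), Mul(3, P)))) = Mul(Rational(-1, 3), Add(-1, P), Add(Pow(q, 2), Mul(3, P))))
w = 196 (w = Pow(14, 2) = 196)
k = 17532 (k = Add(-4, Mul(Add(196, Add(-4, Mul(-1, Pow(-4, 2)), Mul(Rational(1, 3), Pow(2, 2)), Mul(Rational(-1, 3), -4, Pow(2, 2)))), 96)) = Add(-4, Mul(Add(196, Add(-4, Mul(-1, 16), Mul(Rational(1, 3), 4), Mul(Rational(-1, 3), -4, 4))), 96)) = Add(-4, Mul(Add(196, Add(-4, -16, Rational(4, 3), Rational(16, 3))), 96)) = Add(-4, Mul(Add(196, Rational(-40, 3)), 96)) = Add(-4, Mul(Rational(548, 3), 96)) = Add(-4, 17536) = 17532)
Mul(-1, k) = Mul(-1, 17532) = -17532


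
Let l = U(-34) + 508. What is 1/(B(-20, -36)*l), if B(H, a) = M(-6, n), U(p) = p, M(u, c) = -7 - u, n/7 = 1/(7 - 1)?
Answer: -1/474 ≈ -0.0021097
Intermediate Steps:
n = 7/6 (n = 7/(7 - 1) = 7/6 ≈ 1.1667)
B(H, a) = -1 (B(H, a) = -7 - 1*(-6) = -7 + 6 = -1)
l = 474 (l = -34 + 508 = 474)
1/(B(-20, -36)*l) = 1/(-1*474) = 1/(-474) = -1/474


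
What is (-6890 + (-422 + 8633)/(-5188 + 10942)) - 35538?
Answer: -11624881/274 ≈ -42427.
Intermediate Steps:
(-6890 + (-422 + 8633)/(-5188 + 10942)) - 35538 = (-6890 + 8211/5754) - 35538 = (-6890 + 8211*(1/5754)) - 35538 = (-6890 + 391/274) - 35538 = -1887469/274 - 35538 = -11624881/274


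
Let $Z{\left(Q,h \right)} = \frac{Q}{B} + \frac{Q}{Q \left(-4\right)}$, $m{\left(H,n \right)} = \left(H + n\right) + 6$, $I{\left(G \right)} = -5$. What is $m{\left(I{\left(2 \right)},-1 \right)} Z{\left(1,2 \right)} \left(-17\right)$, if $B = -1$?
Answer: $0$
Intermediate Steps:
$m{\left(H,n \right)} = 6 + H + n$
$Z{\left(Q,h \right)} = - \frac{1}{4} - Q$ ($Z{\left(Q,h \right)} = \frac{Q}{-1} + \frac{Q}{Q \left(-4\right)} = Q \left(-1\right) + \frac{Q}{\left(-4\right) Q} = - Q + Q \left(- \frac{1}{4 Q}\right) = - Q - \frac{1}{4} = - \frac{1}{4} - Q$)
$m{\left(I{\left(2 \right)},-1 \right)} Z{\left(1,2 \right)} \left(-17\right) = \left(6 - 5 - 1\right) \left(- \frac{1}{4} - 1\right) \left(-17\right) = 0 \left(- \frac{1}{4} - 1\right) \left(-17\right) = 0 \left(- \frac{5}{4}\right) \left(-17\right) = 0 \left(-17\right) = 0$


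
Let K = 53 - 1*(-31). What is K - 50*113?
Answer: -5566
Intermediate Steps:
K = 84 (K = 53 + 31 = 84)
K - 50*113 = 84 - 50*113 = 84 - 5650 = -5566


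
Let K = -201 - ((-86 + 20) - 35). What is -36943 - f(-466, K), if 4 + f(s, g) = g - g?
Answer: -36939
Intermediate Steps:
K = -100 (K = -201 - (-66 - 35) = -201 - 1*(-101) = -201 + 101 = -100)
f(s, g) = -4 (f(s, g) = -4 + (g - g) = -4 + 0 = -4)
-36943 - f(-466, K) = -36943 - 1*(-4) = -36943 + 4 = -36939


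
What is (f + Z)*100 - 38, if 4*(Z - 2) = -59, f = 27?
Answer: 1387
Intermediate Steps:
Z = -51/4 (Z = 2 + (¼)*(-59) = 2 - 59/4 = -51/4 ≈ -12.750)
(f + Z)*100 - 38 = (27 - 51/4)*100 - 38 = (57/4)*100 - 38 = 1425 - 38 = 1387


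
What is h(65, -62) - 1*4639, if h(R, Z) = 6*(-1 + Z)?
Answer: -5017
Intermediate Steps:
h(R, Z) = -6 + 6*Z
h(65, -62) - 1*4639 = (-6 + 6*(-62)) - 1*4639 = (-6 - 372) - 4639 = -378 - 4639 = -5017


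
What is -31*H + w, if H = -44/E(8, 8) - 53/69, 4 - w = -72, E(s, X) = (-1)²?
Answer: 101003/69 ≈ 1463.8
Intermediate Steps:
E(s, X) = 1
w = 76 (w = 4 - 1*(-72) = 4 + 72 = 76)
H = -3089/69 (H = -44/1 - 53/69 = -44*1 - 53*1/69 = -44 - 53/69 = -3089/69 ≈ -44.768)
-31*H + w = -31*(-3089/69) + 76 = 95759/69 + 76 = 101003/69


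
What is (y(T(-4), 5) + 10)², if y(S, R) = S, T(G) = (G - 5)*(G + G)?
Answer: 6724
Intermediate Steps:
T(G) = 2*G*(-5 + G) (T(G) = (-5 + G)*(2*G) = 2*G*(-5 + G))
(y(T(-4), 5) + 10)² = (2*(-4)*(-5 - 4) + 10)² = (2*(-4)*(-9) + 10)² = (72 + 10)² = 82² = 6724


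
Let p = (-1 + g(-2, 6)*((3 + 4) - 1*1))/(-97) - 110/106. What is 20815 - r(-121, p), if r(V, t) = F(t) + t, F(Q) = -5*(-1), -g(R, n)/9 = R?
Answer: 106995216/5141 ≈ 20812.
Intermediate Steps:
g(R, n) = -9*R
p = -11006/5141 (p = (-1 + (-9*(-2))*((3 + 4) - 1*1))/(-97) - 110/106 = (-1 + 18*(7 - 1))*(-1/97) - 110*1/106 = (-1 + 18*6)*(-1/97) - 55/53 = (-1 + 108)*(-1/97) - 55/53 = 107*(-1/97) - 55/53 = -107/97 - 55/53 = -11006/5141 ≈ -2.1408)
F(Q) = 5
r(V, t) = 5 + t
20815 - r(-121, p) = 20815 - (5 - 11006/5141) = 20815 - 1*14699/5141 = 20815 - 14699/5141 = 106995216/5141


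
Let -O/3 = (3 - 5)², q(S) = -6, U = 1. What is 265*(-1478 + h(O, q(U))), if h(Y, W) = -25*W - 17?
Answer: -356425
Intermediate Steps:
O = -12 (O = -3*(3 - 5)² = -3*(-2)² = -3*4 = -12)
h(Y, W) = -17 - 25*W
265*(-1478 + h(O, q(U))) = 265*(-1478 + (-17 - 25*(-6))) = 265*(-1478 + (-17 + 150)) = 265*(-1478 + 133) = 265*(-1345) = -356425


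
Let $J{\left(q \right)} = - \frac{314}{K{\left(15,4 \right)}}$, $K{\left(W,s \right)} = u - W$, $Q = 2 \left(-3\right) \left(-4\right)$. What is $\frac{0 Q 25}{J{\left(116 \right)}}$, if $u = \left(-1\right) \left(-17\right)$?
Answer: $0$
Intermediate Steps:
$u = 17$
$Q = 24$ ($Q = \left(-6\right) \left(-4\right) = 24$)
$K{\left(W,s \right)} = 17 - W$
$J{\left(q \right)} = -157$ ($J{\left(q \right)} = - \frac{314}{17 - 15} = - \frac{314}{2} = \left(-314\right) \frac{1}{2} = -157$)
$\frac{0 Q 25}{J{\left(116 \right)}} = \frac{0 \cdot 24 \cdot 25}{-157} = 0 \cdot 25 \left(- \frac{1}{157}\right) = 0 \left(- \frac{1}{157}\right) = 0$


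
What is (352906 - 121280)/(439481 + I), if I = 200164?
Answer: 231626/639645 ≈ 0.36212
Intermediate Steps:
(352906 - 121280)/(439481 + I) = (352906 - 121280)/(439481 + 200164) = 231626/639645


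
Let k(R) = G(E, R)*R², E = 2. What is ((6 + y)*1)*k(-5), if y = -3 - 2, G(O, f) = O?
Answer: 50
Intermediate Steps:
k(R) = 2*R²
y = -5
((6 + y)*1)*k(-5) = ((6 - 5)*1)*(2*(-5)²) = (1*1)*(2*25) = 1*50 = 50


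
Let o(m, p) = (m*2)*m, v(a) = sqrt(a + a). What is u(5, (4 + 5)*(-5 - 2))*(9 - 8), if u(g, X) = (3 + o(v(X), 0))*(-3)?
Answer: 747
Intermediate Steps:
v(a) = sqrt(2)*sqrt(a) (v(a) = sqrt(2*a) = sqrt(2)*sqrt(a))
o(m, p) = 2*m**2 (o(m, p) = (2*m)*m = 2*m**2)
u(g, X) = -9 - 12*X (u(g, X) = (3 + 2*(sqrt(2)*sqrt(X))**2)*(-3) = (3 + 2*(2*X))*(-3) = (3 + 4*X)*(-3) = -9 - 12*X)
u(5, (4 + 5)*(-5 - 2))*(9 - 8) = (-9 - 12*(4 + 5)*(-5 - 2))*(9 - 8) = (-9 - 108*(-7))*1 = (-9 - 12*(-63))*1 = (-9 + 756)*1 = 747*1 = 747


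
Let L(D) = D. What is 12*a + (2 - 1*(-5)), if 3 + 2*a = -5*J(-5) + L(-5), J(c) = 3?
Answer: -131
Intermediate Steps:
a = -23/2 (a = -3/2 + (-5*3 - 5)/2 = -3/2 + (-15 - 5)/2 = -3/2 + (½)*(-20) = -3/2 - 10 = -23/2 ≈ -11.500)
12*a + (2 - 1*(-5)) = 12*(-23/2) + (2 - 1*(-5)) = -138 + (2 + 5) = -138 + 7 = -131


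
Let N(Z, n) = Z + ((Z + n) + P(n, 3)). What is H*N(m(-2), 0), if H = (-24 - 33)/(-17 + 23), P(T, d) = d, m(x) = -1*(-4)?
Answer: -209/2 ≈ -104.50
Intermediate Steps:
m(x) = 4
N(Z, n) = 3 + n + 2*Z (N(Z, n) = Z + ((Z + n) + 3) = Z + (3 + Z + n) = 3 + n + 2*Z)
H = -19/2 (H = -57/6 = -57*1/6 = -19/2 ≈ -9.5000)
H*N(m(-2), 0) = -19*(3 + 0 + 2*4)/2 = -19*(3 + 0 + 8)/2 = -19/2*11 = -209/2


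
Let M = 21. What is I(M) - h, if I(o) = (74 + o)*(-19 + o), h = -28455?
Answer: 28645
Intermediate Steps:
I(o) = (-19 + o)*(74 + o)
I(M) - h = (-1406 + 21**2 + 55*21) - 1*(-28455) = (-1406 + 441 + 1155) + 28455 = 190 + 28455 = 28645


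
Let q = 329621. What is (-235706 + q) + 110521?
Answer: 204436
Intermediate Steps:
(-235706 + q) + 110521 = (-235706 + 329621) + 110521 = 93915 + 110521 = 204436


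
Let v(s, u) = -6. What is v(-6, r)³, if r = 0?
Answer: -216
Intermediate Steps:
v(-6, r)³ = (-6)³ = -216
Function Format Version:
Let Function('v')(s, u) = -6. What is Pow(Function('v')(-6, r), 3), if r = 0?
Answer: -216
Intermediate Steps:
Pow(Function('v')(-6, r), 3) = Pow(-6, 3) = -216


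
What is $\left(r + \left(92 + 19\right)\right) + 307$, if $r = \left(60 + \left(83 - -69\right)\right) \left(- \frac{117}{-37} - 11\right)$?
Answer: $- \frac{46014}{37} \approx -1243.6$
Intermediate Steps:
$r = - \frac{61480}{37}$ ($r = \left(60 + \left(83 + 69\right)\right) \left(\left(-117\right) \left(- \frac{1}{37}\right) - 11\right) = \left(60 + 152\right) \left(\frac{117}{37} - 11\right) = 212 \left(- \frac{290}{37}\right) = - \frac{61480}{37} \approx -1661.6$)
$\left(r + \left(92 + 19\right)\right) + 307 = \left(- \frac{61480}{37} + \left(92 + 19\right)\right) + 307 = \left(- \frac{61480}{37} + 111\right) + 307 = - \frac{57373}{37} + 307 = - \frac{46014}{37}$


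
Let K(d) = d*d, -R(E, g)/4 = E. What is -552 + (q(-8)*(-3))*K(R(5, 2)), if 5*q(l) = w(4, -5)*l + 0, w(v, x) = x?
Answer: -10152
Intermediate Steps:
R(E, g) = -4*E
K(d) = d²
q(l) = -l (q(l) = (-5*l + 0)/5 = (-5*l)/5 = -l)
-552 + (q(-8)*(-3))*K(R(5, 2)) = -552 + (-1*(-8)*(-3))*(-4*5)² = -552 + (8*(-3))*(-20)² = -552 - 24*400 = -552 - 9600 = -10152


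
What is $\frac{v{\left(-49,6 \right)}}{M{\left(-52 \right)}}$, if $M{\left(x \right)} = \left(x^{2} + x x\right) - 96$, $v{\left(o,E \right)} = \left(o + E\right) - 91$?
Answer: $- \frac{67}{2656} \approx -0.025226$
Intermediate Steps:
$v{\left(o,E \right)} = -91 + E + o$ ($v{\left(o,E \right)} = \left(E + o\right) - 91 = -91 + E + o$)
$M{\left(x \right)} = -96 + 2 x^{2}$ ($M{\left(x \right)} = \left(x^{2} + x^{2}\right) - 96 = 2 x^{2} - 96 = -96 + 2 x^{2}$)
$\frac{v{\left(-49,6 \right)}}{M{\left(-52 \right)}} = \frac{-91 + 6 - 49}{-96 + 2 \left(-52\right)^{2}} = - \frac{134}{-96 + 2 \cdot 2704} = - \frac{134}{-96 + 5408} = - \frac{134}{5312} = \left(-134\right) \frac{1}{5312} = - \frac{67}{2656}$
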